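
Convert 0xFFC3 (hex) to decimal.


Positional values:
Position 0: 3 × 16^0 = 3 × 1 = 3
Position 1: C × 16^1 = 12 × 16 = 192
Position 2: F × 16^2 = 15 × 256 = 3840
Position 3: F × 16^3 = 15 × 4096 = 61440
Sum = 3 + 192 + 3840 + 61440
= 65475


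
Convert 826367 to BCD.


Each digit → 4-bit binary:
  8 → 1000
  2 → 0010
  6 → 0110
  3 → 0011
  6 → 0110
  7 → 0111
= 1000 0010 0110 0011 0110 0111


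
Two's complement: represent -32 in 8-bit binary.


Original: 00100000
Step 1 - Invert all bits: 11011111
Step 2 - Add 1: 11011111 + 1
= 11100000 (represents -32)


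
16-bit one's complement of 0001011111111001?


Original: 0001011111111001
Invert all bits:
  bit 0: 0 → 1
  bit 1: 0 → 1
  bit 2: 0 → 1
  bit 3: 1 → 0
  bit 4: 0 → 1
  bit 5: 1 → 0
  bit 6: 1 → 0
  bit 7: 1 → 0
  bit 8: 1 → 0
  bit 9: 1 → 0
  bit 10: 1 → 0
  bit 11: 1 → 0
  bit 12: 1 → 0
  bit 13: 0 → 1
  bit 14: 0 → 1
  bit 15: 1 → 0
= 1110100000000110


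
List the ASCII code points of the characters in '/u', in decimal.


String: '/u'  (2 characters)
Per-character ASCII lookup:
  '/': special character: '/' = 47
  'u': lowercase starts at 97: 'u' = 97 + 20 = 117
= 47 117


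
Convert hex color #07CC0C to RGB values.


Hex: #07CC0C
R = 07₁₆ = 7
G = CC₁₆ = 204
B = 0C₁₆ = 12
= RGB(7, 204, 12)


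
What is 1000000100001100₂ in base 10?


Positional values:
Bit 2: 1 × 2^2 = 4
Bit 3: 1 × 2^3 = 8
Bit 8: 1 × 2^8 = 256
Bit 15: 1 × 2^15 = 32768
Sum = 4 + 8 + 256 + 32768
= 33036


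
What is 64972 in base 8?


Divide by 8 repeatedly:
64972 ÷ 8 = 8121 remainder 4
8121 ÷ 8 = 1015 remainder 1
1015 ÷ 8 = 126 remainder 7
126 ÷ 8 = 15 remainder 6
15 ÷ 8 = 1 remainder 7
1 ÷ 8 = 0 remainder 1
Reading remainders bottom-up:
= 0o176714


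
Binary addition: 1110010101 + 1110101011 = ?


Align and add column by column (LSB to MSB, carry propagating):
  01110010101
+ 01110101011
  -----------
  col 0: 1 + 1 + 0 (carry in) = 2 → bit 0, carry out 1
  col 1: 0 + 1 + 1 (carry in) = 2 → bit 0, carry out 1
  col 2: 1 + 0 + 1 (carry in) = 2 → bit 0, carry out 1
  col 3: 0 + 1 + 1 (carry in) = 2 → bit 0, carry out 1
  col 4: 1 + 0 + 1 (carry in) = 2 → bit 0, carry out 1
  col 5: 0 + 1 + 1 (carry in) = 2 → bit 0, carry out 1
  col 6: 0 + 0 + 1 (carry in) = 1 → bit 1, carry out 0
  col 7: 1 + 1 + 0 (carry in) = 2 → bit 0, carry out 1
  col 8: 1 + 1 + 1 (carry in) = 3 → bit 1, carry out 1
  col 9: 1 + 1 + 1 (carry in) = 3 → bit 1, carry out 1
  col 10: 0 + 0 + 1 (carry in) = 1 → bit 1, carry out 0
Reading bits MSB→LSB: 11101000000
Strip leading zeros: 11101000000
= 11101000000


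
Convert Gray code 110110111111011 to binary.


Gray code: 110110111111011
MSB stays the same: 1
Each subsequent bit = prev_binary XOR current_gray:
  B[1] = 1 XOR 1 = 0
  B[2] = 0 XOR 0 = 0
  B[3] = 0 XOR 1 = 1
  B[4] = 1 XOR 1 = 0
  B[5] = 0 XOR 0 = 0
  B[6] = 0 XOR 1 = 1
  B[7] = 1 XOR 1 = 0
  B[8] = 0 XOR 1 = 1
  B[9] = 1 XOR 1 = 0
  B[10] = 0 XOR 1 = 1
  B[11] = 1 XOR 1 = 0
  B[12] = 0 XOR 0 = 0
  B[13] = 0 XOR 1 = 1
  B[14] = 1 XOR 1 = 0
= 100100101010010 (18770 decimal)


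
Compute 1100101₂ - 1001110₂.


Align and subtract column by column (LSB to MSB, borrowing when needed):
  1100101
- 1001110
  -------
  col 0: (1 - 0 borrow-in) - 0 → 1 - 0 = 1, borrow out 0
  col 1: (0 - 0 borrow-in) - 1 → borrow from next column: (0+2) - 1 = 1, borrow out 1
  col 2: (1 - 1 borrow-in) - 1 → borrow from next column: (0+2) - 1 = 1, borrow out 1
  col 3: (0 - 1 borrow-in) - 1 → borrow from next column: (-1+2) - 1 = 0, borrow out 1
  col 4: (0 - 1 borrow-in) - 0 → borrow from next column: (-1+2) - 0 = 1, borrow out 1
  col 5: (1 - 1 borrow-in) - 0 → 0 - 0 = 0, borrow out 0
  col 6: (1 - 0 borrow-in) - 1 → 1 - 1 = 0, borrow out 0
Reading bits MSB→LSB: 0010111
Strip leading zeros: 10111
= 10111


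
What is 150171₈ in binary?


Each octal digit → 3 binary bits:
  1 = 001
  5 = 101
  0 = 000
  1 = 001
  7 = 111
  1 = 001
Concatenate: 001 101 000 001 111 001
= 001101000001111001


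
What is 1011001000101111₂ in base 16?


Group into 4-bit nibbles: 1011001000101111
  1011 = B
  0010 = 2
  0010 = 2
  1111 = F
= 0xB22F


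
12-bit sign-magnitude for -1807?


Sign bit: 1 (negative)
Magnitude: 1807 = 11100001111
= 111100001111


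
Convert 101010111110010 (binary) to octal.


Group into 3-bit groups: 101010111110010
  101 = 5
  010 = 2
  111 = 7
  110 = 6
  010 = 2
= 0o52762


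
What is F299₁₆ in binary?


Each hex digit → 4 binary bits:
  F = 1111
  2 = 0010
  9 = 1001
  9 = 1001
Concatenate: 1111 0010 1001 1001
= 1111001010011001


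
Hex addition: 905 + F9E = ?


Align and add column by column (LSB to MSB, each column mod 16 with carry):
  0905
+ 0F9E
  ----
  col 0: 5(5) + E(14) + 0 (carry in) = 19 → 3(3), carry out 1
  col 1: 0(0) + 9(9) + 1 (carry in) = 10 → A(10), carry out 0
  col 2: 9(9) + F(15) + 0 (carry in) = 24 → 8(8), carry out 1
  col 3: 0(0) + 0(0) + 1 (carry in) = 1 → 1(1), carry out 0
Reading digits MSB→LSB: 18A3
Strip leading zeros: 18A3
= 0x18A3


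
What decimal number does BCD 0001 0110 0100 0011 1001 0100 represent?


Each 4-bit group → digit:
  0001 → 1
  0110 → 6
  0100 → 4
  0011 → 3
  1001 → 9
  0100 → 4
= 164394


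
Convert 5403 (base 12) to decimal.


Positional values (base 12):
  3 × 12^0 = 3 × 1 = 3
  0 × 12^1 = 0 × 12 = 0
  4 × 12^2 = 4 × 144 = 576
  5 × 12^3 = 5 × 1728 = 8640
Sum = 3 + 0 + 576 + 8640
= 9219


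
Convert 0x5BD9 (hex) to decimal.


Positional values:
Position 0: 9 × 16^0 = 9 × 1 = 9
Position 1: D × 16^1 = 13 × 16 = 208
Position 2: B × 16^2 = 11 × 256 = 2816
Position 3: 5 × 16^3 = 5 × 4096 = 20480
Sum = 9 + 208 + 2816 + 20480
= 23513


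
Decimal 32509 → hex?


Divide by 16 repeatedly:
32509 ÷ 16 = 2031 remainder 13 (D)
2031 ÷ 16 = 126 remainder 15 (F)
126 ÷ 16 = 7 remainder 14 (E)
7 ÷ 16 = 0 remainder 7 (7)
Reading remainders bottom-up:
= 0x7EFD


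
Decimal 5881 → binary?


Divide by 2 repeatedly:
5881 ÷ 2 = 2940 remainder 1
2940 ÷ 2 = 1470 remainder 0
1470 ÷ 2 = 735 remainder 0
735 ÷ 2 = 367 remainder 1
367 ÷ 2 = 183 remainder 1
183 ÷ 2 = 91 remainder 1
91 ÷ 2 = 45 remainder 1
45 ÷ 2 = 22 remainder 1
22 ÷ 2 = 11 remainder 0
11 ÷ 2 = 5 remainder 1
5 ÷ 2 = 2 remainder 1
2 ÷ 2 = 1 remainder 0
1 ÷ 2 = 0 remainder 1
Reading remainders bottom-up:
= 1011011111001


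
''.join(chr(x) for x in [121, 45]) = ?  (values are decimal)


Codes (decimal): 121 45
Per-code ASCII lookup:
  121  (range 97-122: lowercase, 121 - 97 = 24) → 'y'
  45  (special character) → '-'
= 'y-'


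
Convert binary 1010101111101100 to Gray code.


Binary: 1010101111101100
Gray code: G = B XOR (B >> 1)
B >> 1 = 0101010111110110
1010101111101100 XOR 0101010111110110:
  1 XOR 0 = 1
  0 XOR 1 = 1
  1 XOR 0 = 1
  0 XOR 1 = 1
  1 XOR 0 = 1
  0 XOR 1 = 1
  1 XOR 0 = 1
  1 XOR 1 = 0
  1 XOR 1 = 0
  1 XOR 1 = 0
  1 XOR 1 = 0
  0 XOR 1 = 1
  1 XOR 0 = 1
  1 XOR 1 = 0
  0 XOR 1 = 1
  0 XOR 0 = 0
= 1111111000011010


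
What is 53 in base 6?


Divide by 6 repeatedly:
53 ÷ 6 = 8 remainder 5
8 ÷ 6 = 1 remainder 2
1 ÷ 6 = 0 remainder 1
Reading remainders bottom-up:
= 125


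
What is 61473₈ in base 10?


Positional values:
Position 0: 3 × 8^0 = 3
Position 1: 7 × 8^1 = 56
Position 2: 4 × 8^2 = 256
Position 3: 1 × 8^3 = 512
Position 4: 6 × 8^4 = 24576
Sum = 3 + 56 + 256 + 512 + 24576
= 25403


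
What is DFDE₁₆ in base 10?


Positional values:
Position 0: E × 16^0 = 14 × 1 = 14
Position 1: D × 16^1 = 13 × 16 = 208
Position 2: F × 16^2 = 15 × 256 = 3840
Position 3: D × 16^3 = 13 × 4096 = 53248
Sum = 14 + 208 + 3840 + 53248
= 57310


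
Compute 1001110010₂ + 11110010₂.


Align and add column by column (LSB to MSB, carry propagating):
  01001110010
+ 00011110010
  -----------
  col 0: 0 + 0 + 0 (carry in) = 0 → bit 0, carry out 0
  col 1: 1 + 1 + 0 (carry in) = 2 → bit 0, carry out 1
  col 2: 0 + 0 + 1 (carry in) = 1 → bit 1, carry out 0
  col 3: 0 + 0 + 0 (carry in) = 0 → bit 0, carry out 0
  col 4: 1 + 1 + 0 (carry in) = 2 → bit 0, carry out 1
  col 5: 1 + 1 + 1 (carry in) = 3 → bit 1, carry out 1
  col 6: 1 + 1 + 1 (carry in) = 3 → bit 1, carry out 1
  col 7: 0 + 1 + 1 (carry in) = 2 → bit 0, carry out 1
  col 8: 0 + 0 + 1 (carry in) = 1 → bit 1, carry out 0
  col 9: 1 + 0 + 0 (carry in) = 1 → bit 1, carry out 0
  col 10: 0 + 0 + 0 (carry in) = 0 → bit 0, carry out 0
Reading bits MSB→LSB: 01101100100
Strip leading zeros: 1101100100
= 1101100100


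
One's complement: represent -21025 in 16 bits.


Original: 0101001000100001
Invert all bits:
  bit 0: 0 → 1
  bit 1: 1 → 0
  bit 2: 0 → 1
  bit 3: 1 → 0
  bit 4: 0 → 1
  bit 5: 0 → 1
  bit 6: 1 → 0
  bit 7: 0 → 1
  bit 8: 0 → 1
  bit 9: 0 → 1
  bit 10: 1 → 0
  bit 11: 0 → 1
  bit 12: 0 → 1
  bit 13: 0 → 1
  bit 14: 0 → 1
  bit 15: 1 → 0
= 1010110111011110


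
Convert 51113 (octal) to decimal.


Positional values:
Position 0: 3 × 8^0 = 3
Position 1: 1 × 8^1 = 8
Position 2: 1 × 8^2 = 64
Position 3: 1 × 8^3 = 512
Position 4: 5 × 8^4 = 20480
Sum = 3 + 8 + 64 + 512 + 20480
= 21067


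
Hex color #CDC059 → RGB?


Hex: #CDC059
R = CD₁₆ = 205
G = C0₁₆ = 192
B = 59₁₆ = 89
= RGB(205, 192, 89)


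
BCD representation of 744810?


Each digit → 4-bit binary:
  7 → 0111
  4 → 0100
  4 → 0100
  8 → 1000
  1 → 0001
  0 → 0000
= 0111 0100 0100 1000 0001 0000


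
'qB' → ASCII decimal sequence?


String: 'qB'  (2 characters)
Per-character ASCII lookup:
  'q': lowercase starts at 97: 'q' = 97 + 16 = 113
  'B': uppercase starts at 65: 'B' = 65 + 1 = 66
= 113 66


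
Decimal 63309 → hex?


Divide by 16 repeatedly:
63309 ÷ 16 = 3956 remainder 13 (D)
3956 ÷ 16 = 247 remainder 4 (4)
247 ÷ 16 = 15 remainder 7 (7)
15 ÷ 16 = 0 remainder 15 (F)
Reading remainders bottom-up:
= 0xF74D


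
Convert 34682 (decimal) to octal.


Divide by 8 repeatedly:
34682 ÷ 8 = 4335 remainder 2
4335 ÷ 8 = 541 remainder 7
541 ÷ 8 = 67 remainder 5
67 ÷ 8 = 8 remainder 3
8 ÷ 8 = 1 remainder 0
1 ÷ 8 = 0 remainder 1
Reading remainders bottom-up:
= 0o103572


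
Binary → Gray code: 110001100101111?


Binary: 110001100101111
Gray code: G = B XOR (B >> 1)
B >> 1 = 011000110010111
110001100101111 XOR 011000110010111:
  1 XOR 0 = 1
  1 XOR 1 = 0
  0 XOR 1 = 1
  0 XOR 0 = 0
  0 XOR 0 = 0
  1 XOR 0 = 1
  1 XOR 1 = 0
  0 XOR 1 = 1
  0 XOR 0 = 0
  1 XOR 0 = 1
  0 XOR 1 = 1
  1 XOR 0 = 1
  1 XOR 1 = 0
  1 XOR 1 = 0
  1 XOR 1 = 0
= 101001010111000


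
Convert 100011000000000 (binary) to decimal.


Positional values:
Bit 9: 1 × 2^9 = 512
Bit 10: 1 × 2^10 = 1024
Bit 14: 1 × 2^14 = 16384
Sum = 512 + 1024 + 16384
= 17920


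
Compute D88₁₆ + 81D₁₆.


Align and add column by column (LSB to MSB, each column mod 16 with carry):
  0D88
+ 081D
  ----
  col 0: 8(8) + D(13) + 0 (carry in) = 21 → 5(5), carry out 1
  col 1: 8(8) + 1(1) + 1 (carry in) = 10 → A(10), carry out 0
  col 2: D(13) + 8(8) + 0 (carry in) = 21 → 5(5), carry out 1
  col 3: 0(0) + 0(0) + 1 (carry in) = 1 → 1(1), carry out 0
Reading digits MSB→LSB: 15A5
Strip leading zeros: 15A5
= 0x15A5


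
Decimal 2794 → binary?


Divide by 2 repeatedly:
2794 ÷ 2 = 1397 remainder 0
1397 ÷ 2 = 698 remainder 1
698 ÷ 2 = 349 remainder 0
349 ÷ 2 = 174 remainder 1
174 ÷ 2 = 87 remainder 0
87 ÷ 2 = 43 remainder 1
43 ÷ 2 = 21 remainder 1
21 ÷ 2 = 10 remainder 1
10 ÷ 2 = 5 remainder 0
5 ÷ 2 = 2 remainder 1
2 ÷ 2 = 1 remainder 0
1 ÷ 2 = 0 remainder 1
Reading remainders bottom-up:
= 101011101010


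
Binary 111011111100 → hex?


Group into 4-bit nibbles: 111011111100
  1110 = E
  1111 = F
  1100 = C
= 0xEFC


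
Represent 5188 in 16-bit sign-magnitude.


Sign bit: 0 (positive)
Magnitude: 5188 = 001010001000100
= 0001010001000100


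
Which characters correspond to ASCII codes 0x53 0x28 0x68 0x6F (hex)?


Codes (hex): 0x53 0x28 0x68 0x6F
Per-code ASCII lookup:
  0x53 = 83  (range 65-90: uppercase, 83 - 65 = 18) → 'S'
  0x28 = 40  (special character) → '('
  0x68 = 104  (range 97-122: lowercase, 104 - 97 = 7) → 'h'
  0x6F = 111  (range 97-122: lowercase, 111 - 97 = 14) → 'o'
= 'S(ho'


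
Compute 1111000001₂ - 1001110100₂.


Align and subtract column by column (LSB to MSB, borrowing when needed):
  1111000001
- 1001110100
  ----------
  col 0: (1 - 0 borrow-in) - 0 → 1 - 0 = 1, borrow out 0
  col 1: (0 - 0 borrow-in) - 0 → 0 - 0 = 0, borrow out 0
  col 2: (0 - 0 borrow-in) - 1 → borrow from next column: (0+2) - 1 = 1, borrow out 1
  col 3: (0 - 1 borrow-in) - 0 → borrow from next column: (-1+2) - 0 = 1, borrow out 1
  col 4: (0 - 1 borrow-in) - 1 → borrow from next column: (-1+2) - 1 = 0, borrow out 1
  col 5: (0 - 1 borrow-in) - 1 → borrow from next column: (-1+2) - 1 = 0, borrow out 1
  col 6: (1 - 1 borrow-in) - 1 → borrow from next column: (0+2) - 1 = 1, borrow out 1
  col 7: (1 - 1 borrow-in) - 0 → 0 - 0 = 0, borrow out 0
  col 8: (1 - 0 borrow-in) - 0 → 1 - 0 = 1, borrow out 0
  col 9: (1 - 0 borrow-in) - 1 → 1 - 1 = 0, borrow out 0
Reading bits MSB→LSB: 0101001101
Strip leading zeros: 101001101
= 101001101


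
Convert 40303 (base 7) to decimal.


Positional values (base 7):
  3 × 7^0 = 3 × 1 = 3
  0 × 7^1 = 0 × 7 = 0
  3 × 7^2 = 3 × 49 = 147
  0 × 7^3 = 0 × 343 = 0
  4 × 7^4 = 4 × 2401 = 9604
Sum = 3 + 0 + 147 + 0 + 9604
= 9754


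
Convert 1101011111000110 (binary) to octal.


Group into 3-bit groups: 001101011111000110
  001 = 1
  101 = 5
  011 = 3
  111 = 7
  000 = 0
  110 = 6
= 0o153706


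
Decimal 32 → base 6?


Divide by 6 repeatedly:
32 ÷ 6 = 5 remainder 2
5 ÷ 6 = 0 remainder 5
Reading remainders bottom-up:
= 52


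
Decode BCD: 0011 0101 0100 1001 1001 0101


Each 4-bit group → digit:
  0011 → 3
  0101 → 5
  0100 → 4
  1001 → 9
  1001 → 9
  0101 → 5
= 354995


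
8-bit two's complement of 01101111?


Original: 01101111
Step 1 - Invert all bits: 10010000
Step 2 - Add 1: 10010000 + 1
= 10010001 (represents -111)


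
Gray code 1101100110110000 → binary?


Gray code: 1101100110110000
MSB stays the same: 1
Each subsequent bit = prev_binary XOR current_gray:
  B[1] = 1 XOR 1 = 0
  B[2] = 0 XOR 0 = 0
  B[3] = 0 XOR 1 = 1
  B[4] = 1 XOR 1 = 0
  B[5] = 0 XOR 0 = 0
  B[6] = 0 XOR 0 = 0
  B[7] = 0 XOR 1 = 1
  B[8] = 1 XOR 1 = 0
  B[9] = 0 XOR 0 = 0
  B[10] = 0 XOR 1 = 1
  B[11] = 1 XOR 1 = 0
  B[12] = 0 XOR 0 = 0
  B[13] = 0 XOR 0 = 0
  B[14] = 0 XOR 0 = 0
  B[15] = 0 XOR 0 = 0
= 1001000100100000 (37152 decimal)


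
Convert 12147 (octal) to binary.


Each octal digit → 3 binary bits:
  1 = 001
  2 = 010
  1 = 001
  4 = 100
  7 = 111
Concatenate: 001 010 001 100 111
= 001010001100111


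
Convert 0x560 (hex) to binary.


Each hex digit → 4 binary bits:
  5 = 0101
  6 = 0110
  0 = 0000
Concatenate: 0101 0110 0000
= 010101100000


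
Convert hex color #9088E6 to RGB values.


Hex: #9088E6
R = 90₁₆ = 144
G = 88₁₆ = 136
B = E6₁₆ = 230
= RGB(144, 136, 230)


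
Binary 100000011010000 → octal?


Group into 3-bit groups: 100000011010000
  100 = 4
  000 = 0
  011 = 3
  010 = 2
  000 = 0
= 0o40320


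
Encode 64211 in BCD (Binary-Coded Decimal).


Each digit → 4-bit binary:
  6 → 0110
  4 → 0100
  2 → 0010
  1 → 0001
  1 → 0001
= 0110 0100 0010 0001 0001


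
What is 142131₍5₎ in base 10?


Positional values (base 5):
  1 × 5^0 = 1 × 1 = 1
  3 × 5^1 = 3 × 5 = 15
  1 × 5^2 = 1 × 25 = 25
  2 × 5^3 = 2 × 125 = 250
  4 × 5^4 = 4 × 625 = 2500
  1 × 5^5 = 1 × 3125 = 3125
Sum = 1 + 15 + 25 + 250 + 2500 + 3125
= 5916


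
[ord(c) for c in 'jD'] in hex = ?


String: 'jD'  (2 characters)
Per-character ASCII lookup:
  'j': lowercase starts at 97: 'j' = 97 + 9 = 106 → 0x6A
  'D': uppercase starts at 65: 'D' = 65 + 3 = 68 → 0x44
= 0x6A 0x44


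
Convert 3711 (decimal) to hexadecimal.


Divide by 16 repeatedly:
3711 ÷ 16 = 231 remainder 15 (F)
231 ÷ 16 = 14 remainder 7 (7)
14 ÷ 16 = 0 remainder 14 (E)
Reading remainders bottom-up:
= 0xE7F


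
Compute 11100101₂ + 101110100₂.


Align and add column by column (LSB to MSB, carry propagating):
  0011100101
+ 0101110100
  ----------
  col 0: 1 + 0 + 0 (carry in) = 1 → bit 1, carry out 0
  col 1: 0 + 0 + 0 (carry in) = 0 → bit 0, carry out 0
  col 2: 1 + 1 + 0 (carry in) = 2 → bit 0, carry out 1
  col 3: 0 + 0 + 1 (carry in) = 1 → bit 1, carry out 0
  col 4: 0 + 1 + 0 (carry in) = 1 → bit 1, carry out 0
  col 5: 1 + 1 + 0 (carry in) = 2 → bit 0, carry out 1
  col 6: 1 + 1 + 1 (carry in) = 3 → bit 1, carry out 1
  col 7: 1 + 0 + 1 (carry in) = 2 → bit 0, carry out 1
  col 8: 0 + 1 + 1 (carry in) = 2 → bit 0, carry out 1
  col 9: 0 + 0 + 1 (carry in) = 1 → bit 1, carry out 0
Reading bits MSB→LSB: 1001011001
Strip leading zeros: 1001011001
= 1001011001


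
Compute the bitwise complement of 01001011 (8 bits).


Original: 01001011
Invert all bits:
  bit 0: 0 → 1
  bit 1: 1 → 0
  bit 2: 0 → 1
  bit 3: 0 → 1
  bit 4: 1 → 0
  bit 5: 0 → 1
  bit 6: 1 → 0
  bit 7: 1 → 0
= 10110100


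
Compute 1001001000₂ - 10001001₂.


Align and subtract column by column (LSB to MSB, borrowing when needed):
  1001001000
- 0010001001
  ----------
  col 0: (0 - 0 borrow-in) - 1 → borrow from next column: (0+2) - 1 = 1, borrow out 1
  col 1: (0 - 1 borrow-in) - 0 → borrow from next column: (-1+2) - 0 = 1, borrow out 1
  col 2: (0 - 1 borrow-in) - 0 → borrow from next column: (-1+2) - 0 = 1, borrow out 1
  col 3: (1 - 1 borrow-in) - 1 → borrow from next column: (0+2) - 1 = 1, borrow out 1
  col 4: (0 - 1 borrow-in) - 0 → borrow from next column: (-1+2) - 0 = 1, borrow out 1
  col 5: (0 - 1 borrow-in) - 0 → borrow from next column: (-1+2) - 0 = 1, borrow out 1
  col 6: (1 - 1 borrow-in) - 0 → 0 - 0 = 0, borrow out 0
  col 7: (0 - 0 borrow-in) - 1 → borrow from next column: (0+2) - 1 = 1, borrow out 1
  col 8: (0 - 1 borrow-in) - 0 → borrow from next column: (-1+2) - 0 = 1, borrow out 1
  col 9: (1 - 1 borrow-in) - 0 → 0 - 0 = 0, borrow out 0
Reading bits MSB→LSB: 0110111111
Strip leading zeros: 110111111
= 110111111


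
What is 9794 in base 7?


Divide by 7 repeatedly:
9794 ÷ 7 = 1399 remainder 1
1399 ÷ 7 = 199 remainder 6
199 ÷ 7 = 28 remainder 3
28 ÷ 7 = 4 remainder 0
4 ÷ 7 = 0 remainder 4
Reading remainders bottom-up:
= 40361


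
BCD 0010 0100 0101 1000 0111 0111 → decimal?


Each 4-bit group → digit:
  0010 → 2
  0100 → 4
  0101 → 5
  1000 → 8
  0111 → 7
  0111 → 7
= 245877


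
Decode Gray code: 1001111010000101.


Gray code: 1001111010000101
MSB stays the same: 1
Each subsequent bit = prev_binary XOR current_gray:
  B[1] = 1 XOR 0 = 1
  B[2] = 1 XOR 0 = 1
  B[3] = 1 XOR 1 = 0
  B[4] = 0 XOR 1 = 1
  B[5] = 1 XOR 1 = 0
  B[6] = 0 XOR 1 = 1
  B[7] = 1 XOR 0 = 1
  B[8] = 1 XOR 1 = 0
  B[9] = 0 XOR 0 = 0
  B[10] = 0 XOR 0 = 0
  B[11] = 0 XOR 0 = 0
  B[12] = 0 XOR 0 = 0
  B[13] = 0 XOR 1 = 1
  B[14] = 1 XOR 0 = 1
  B[15] = 1 XOR 1 = 0
= 1110101100000110 (60166 decimal)


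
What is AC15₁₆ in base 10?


Positional values:
Position 0: 5 × 16^0 = 5 × 1 = 5
Position 1: 1 × 16^1 = 1 × 16 = 16
Position 2: C × 16^2 = 12 × 256 = 3072
Position 3: A × 16^3 = 10 × 4096 = 40960
Sum = 5 + 16 + 3072 + 40960
= 44053


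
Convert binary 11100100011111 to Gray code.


Binary: 11100100011111
Gray code: G = B XOR (B >> 1)
B >> 1 = 01110010001111
11100100011111 XOR 01110010001111:
  1 XOR 0 = 1
  1 XOR 1 = 0
  1 XOR 1 = 0
  0 XOR 1 = 1
  0 XOR 0 = 0
  1 XOR 0 = 1
  0 XOR 1 = 1
  0 XOR 0 = 0
  0 XOR 0 = 0
  1 XOR 0 = 1
  1 XOR 1 = 0
  1 XOR 1 = 0
  1 XOR 1 = 0
  1 XOR 1 = 0
= 10010110010000


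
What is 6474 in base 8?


Divide by 8 repeatedly:
6474 ÷ 8 = 809 remainder 2
809 ÷ 8 = 101 remainder 1
101 ÷ 8 = 12 remainder 5
12 ÷ 8 = 1 remainder 4
1 ÷ 8 = 0 remainder 1
Reading remainders bottom-up:
= 0o14512


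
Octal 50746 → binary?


Each octal digit → 3 binary bits:
  5 = 101
  0 = 000
  7 = 111
  4 = 100
  6 = 110
Concatenate: 101 000 111 100 110
= 101000111100110


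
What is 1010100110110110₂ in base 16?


Group into 4-bit nibbles: 1010100110110110
  1010 = A
  1001 = 9
  1011 = B
  0110 = 6
= 0xA9B6


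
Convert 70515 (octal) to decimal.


Positional values:
Position 0: 5 × 8^0 = 5
Position 1: 1 × 8^1 = 8
Position 2: 5 × 8^2 = 320
Position 3: 0 × 8^3 = 0
Position 4: 7 × 8^4 = 28672
Sum = 5 + 8 + 320 + 0 + 28672
= 29005


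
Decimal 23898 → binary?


Divide by 2 repeatedly:
23898 ÷ 2 = 11949 remainder 0
11949 ÷ 2 = 5974 remainder 1
5974 ÷ 2 = 2987 remainder 0
2987 ÷ 2 = 1493 remainder 1
1493 ÷ 2 = 746 remainder 1
746 ÷ 2 = 373 remainder 0
373 ÷ 2 = 186 remainder 1
186 ÷ 2 = 93 remainder 0
93 ÷ 2 = 46 remainder 1
46 ÷ 2 = 23 remainder 0
23 ÷ 2 = 11 remainder 1
11 ÷ 2 = 5 remainder 1
5 ÷ 2 = 2 remainder 1
2 ÷ 2 = 1 remainder 0
1 ÷ 2 = 0 remainder 1
Reading remainders bottom-up:
= 101110101011010


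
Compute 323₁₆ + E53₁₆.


Align and add column by column (LSB to MSB, each column mod 16 with carry):
  0323
+ 0E53
  ----
  col 0: 3(3) + 3(3) + 0 (carry in) = 6 → 6(6), carry out 0
  col 1: 2(2) + 5(5) + 0 (carry in) = 7 → 7(7), carry out 0
  col 2: 3(3) + E(14) + 0 (carry in) = 17 → 1(1), carry out 1
  col 3: 0(0) + 0(0) + 1 (carry in) = 1 → 1(1), carry out 0
Reading digits MSB→LSB: 1176
Strip leading zeros: 1176
= 0x1176


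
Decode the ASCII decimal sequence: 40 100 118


Codes (decimal): 40 100 118
Per-code ASCII lookup:
  40  (special character) → '('
  100  (range 97-122: lowercase, 100 - 97 = 3) → 'd'
  118  (range 97-122: lowercase, 118 - 97 = 21) → 'v'
= '(dv'


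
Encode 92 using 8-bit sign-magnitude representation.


Sign bit: 0 (positive)
Magnitude: 92 = 1011100
= 01011100


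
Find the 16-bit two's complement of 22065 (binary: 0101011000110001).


Original: 0101011000110001
Step 1 - Invert all bits: 1010100111001110
Step 2 - Add 1: 1010100111001110 + 1
= 1010100111001111 (represents -22065)


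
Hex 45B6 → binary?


Each hex digit → 4 binary bits:
  4 = 0100
  5 = 0101
  B = 1011
  6 = 0110
Concatenate: 0100 0101 1011 0110
= 0100010110110110


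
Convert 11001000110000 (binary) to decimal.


Positional values:
Bit 4: 1 × 2^4 = 16
Bit 5: 1 × 2^5 = 32
Bit 9: 1 × 2^9 = 512
Bit 12: 1 × 2^12 = 4096
Bit 13: 1 × 2^13 = 8192
Sum = 16 + 32 + 512 + 4096 + 8192
= 12848


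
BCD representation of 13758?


Each digit → 4-bit binary:
  1 → 0001
  3 → 0011
  7 → 0111
  5 → 0101
  8 → 1000
= 0001 0011 0111 0101 1000


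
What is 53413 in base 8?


Divide by 8 repeatedly:
53413 ÷ 8 = 6676 remainder 5
6676 ÷ 8 = 834 remainder 4
834 ÷ 8 = 104 remainder 2
104 ÷ 8 = 13 remainder 0
13 ÷ 8 = 1 remainder 5
1 ÷ 8 = 0 remainder 1
Reading remainders bottom-up:
= 0o150245


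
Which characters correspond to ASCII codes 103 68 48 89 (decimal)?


Codes (decimal): 103 68 48 89
Per-code ASCII lookup:
  103  (range 97-122: lowercase, 103 - 97 = 6) → 'g'
  68  (range 65-90: uppercase, 68 - 65 = 3) → 'D'
  48  (range 48-57: digits, 48 - 48 = 0) → '0'
  89  (range 65-90: uppercase, 89 - 65 = 24) → 'Y'
= 'gD0Y'


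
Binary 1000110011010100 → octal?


Group into 3-bit groups: 001000110011010100
  001 = 1
  000 = 0
  110 = 6
  011 = 3
  010 = 2
  100 = 4
= 0o106324


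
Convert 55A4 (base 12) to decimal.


Positional values (base 12):
  4 × 12^0 = 4 × 1 = 4
  A × 12^1 = 10 × 12 = 120
  5 × 12^2 = 5 × 144 = 720
  5 × 12^3 = 5 × 1728 = 8640
Sum = 4 + 120 + 720 + 8640
= 9484


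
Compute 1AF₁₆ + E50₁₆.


Align and add column by column (LSB to MSB, each column mod 16 with carry):
  01AF
+ 0E50
  ----
  col 0: F(15) + 0(0) + 0 (carry in) = 15 → F(15), carry out 0
  col 1: A(10) + 5(5) + 0 (carry in) = 15 → F(15), carry out 0
  col 2: 1(1) + E(14) + 0 (carry in) = 15 → F(15), carry out 0
  col 3: 0(0) + 0(0) + 0 (carry in) = 0 → 0(0), carry out 0
Reading digits MSB→LSB: 0FFF
Strip leading zeros: FFF
= 0xFFF


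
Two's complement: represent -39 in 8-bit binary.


Original: 00100111
Step 1 - Invert all bits: 11011000
Step 2 - Add 1: 11011000 + 1
= 11011001 (represents -39)


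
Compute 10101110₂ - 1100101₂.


Align and subtract column by column (LSB to MSB, borrowing when needed):
  10101110
- 01100101
  --------
  col 0: (0 - 0 borrow-in) - 1 → borrow from next column: (0+2) - 1 = 1, borrow out 1
  col 1: (1 - 1 borrow-in) - 0 → 0 - 0 = 0, borrow out 0
  col 2: (1 - 0 borrow-in) - 1 → 1 - 1 = 0, borrow out 0
  col 3: (1 - 0 borrow-in) - 0 → 1 - 0 = 1, borrow out 0
  col 4: (0 - 0 borrow-in) - 0 → 0 - 0 = 0, borrow out 0
  col 5: (1 - 0 borrow-in) - 1 → 1 - 1 = 0, borrow out 0
  col 6: (0 - 0 borrow-in) - 1 → borrow from next column: (0+2) - 1 = 1, borrow out 1
  col 7: (1 - 1 borrow-in) - 0 → 0 - 0 = 0, borrow out 0
Reading bits MSB→LSB: 01001001
Strip leading zeros: 1001001
= 1001001


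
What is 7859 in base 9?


Divide by 9 repeatedly:
7859 ÷ 9 = 873 remainder 2
873 ÷ 9 = 97 remainder 0
97 ÷ 9 = 10 remainder 7
10 ÷ 9 = 1 remainder 1
1 ÷ 9 = 0 remainder 1
Reading remainders bottom-up:
= 11702


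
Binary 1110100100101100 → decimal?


Positional values:
Bit 2: 1 × 2^2 = 4
Bit 3: 1 × 2^3 = 8
Bit 5: 1 × 2^5 = 32
Bit 8: 1 × 2^8 = 256
Bit 11: 1 × 2^11 = 2048
Bit 13: 1 × 2^13 = 8192
Bit 14: 1 × 2^14 = 16384
Bit 15: 1 × 2^15 = 32768
Sum = 4 + 8 + 32 + 256 + 2048 + 8192 + 16384 + 32768
= 59692


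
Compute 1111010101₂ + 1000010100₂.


Align and add column by column (LSB to MSB, carry propagating):
  01111010101
+ 01000010100
  -----------
  col 0: 1 + 0 + 0 (carry in) = 1 → bit 1, carry out 0
  col 1: 0 + 0 + 0 (carry in) = 0 → bit 0, carry out 0
  col 2: 1 + 1 + 0 (carry in) = 2 → bit 0, carry out 1
  col 3: 0 + 0 + 1 (carry in) = 1 → bit 1, carry out 0
  col 4: 1 + 1 + 0 (carry in) = 2 → bit 0, carry out 1
  col 5: 0 + 0 + 1 (carry in) = 1 → bit 1, carry out 0
  col 6: 1 + 0 + 0 (carry in) = 1 → bit 1, carry out 0
  col 7: 1 + 0 + 0 (carry in) = 1 → bit 1, carry out 0
  col 8: 1 + 0 + 0 (carry in) = 1 → bit 1, carry out 0
  col 9: 1 + 1 + 0 (carry in) = 2 → bit 0, carry out 1
  col 10: 0 + 0 + 1 (carry in) = 1 → bit 1, carry out 0
Reading bits MSB→LSB: 10111101001
Strip leading zeros: 10111101001
= 10111101001


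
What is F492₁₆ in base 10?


Positional values:
Position 0: 2 × 16^0 = 2 × 1 = 2
Position 1: 9 × 16^1 = 9 × 16 = 144
Position 2: 4 × 16^2 = 4 × 256 = 1024
Position 3: F × 16^3 = 15 × 4096 = 61440
Sum = 2 + 144 + 1024 + 61440
= 62610


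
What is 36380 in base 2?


Divide by 2 repeatedly:
36380 ÷ 2 = 18190 remainder 0
18190 ÷ 2 = 9095 remainder 0
9095 ÷ 2 = 4547 remainder 1
4547 ÷ 2 = 2273 remainder 1
2273 ÷ 2 = 1136 remainder 1
1136 ÷ 2 = 568 remainder 0
568 ÷ 2 = 284 remainder 0
284 ÷ 2 = 142 remainder 0
142 ÷ 2 = 71 remainder 0
71 ÷ 2 = 35 remainder 1
35 ÷ 2 = 17 remainder 1
17 ÷ 2 = 8 remainder 1
8 ÷ 2 = 4 remainder 0
4 ÷ 2 = 2 remainder 0
2 ÷ 2 = 1 remainder 0
1 ÷ 2 = 0 remainder 1
Reading remainders bottom-up:
= 1000111000011100


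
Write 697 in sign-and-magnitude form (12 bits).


Sign bit: 0 (positive)
Magnitude: 697 = 01010111001
= 001010111001


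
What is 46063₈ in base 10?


Positional values:
Position 0: 3 × 8^0 = 3
Position 1: 6 × 8^1 = 48
Position 2: 0 × 8^2 = 0
Position 3: 6 × 8^3 = 3072
Position 4: 4 × 8^4 = 16384
Sum = 3 + 48 + 0 + 3072 + 16384
= 19507


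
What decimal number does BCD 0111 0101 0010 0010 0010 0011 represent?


Each 4-bit group → digit:
  0111 → 7
  0101 → 5
  0010 → 2
  0010 → 2
  0010 → 2
  0011 → 3
= 752223


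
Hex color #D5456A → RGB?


Hex: #D5456A
R = D5₁₆ = 213
G = 45₁₆ = 69
B = 6A₁₆ = 106
= RGB(213, 69, 106)


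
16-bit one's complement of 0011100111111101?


Original: 0011100111111101
Invert all bits:
  bit 0: 0 → 1
  bit 1: 0 → 1
  bit 2: 1 → 0
  bit 3: 1 → 0
  bit 4: 1 → 0
  bit 5: 0 → 1
  bit 6: 0 → 1
  bit 7: 1 → 0
  bit 8: 1 → 0
  bit 9: 1 → 0
  bit 10: 1 → 0
  bit 11: 1 → 0
  bit 12: 1 → 0
  bit 13: 1 → 0
  bit 14: 0 → 1
  bit 15: 1 → 0
= 1100011000000010


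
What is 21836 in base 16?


Divide by 16 repeatedly:
21836 ÷ 16 = 1364 remainder 12 (C)
1364 ÷ 16 = 85 remainder 4 (4)
85 ÷ 16 = 5 remainder 5 (5)
5 ÷ 16 = 0 remainder 5 (5)
Reading remainders bottom-up:
= 0x554C


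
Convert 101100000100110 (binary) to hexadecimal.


Group into 4-bit nibbles: 0101100000100110
  0101 = 5
  1000 = 8
  0010 = 2
  0110 = 6
= 0x5826


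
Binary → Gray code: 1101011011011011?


Binary: 1101011011011011
Gray code: G = B XOR (B >> 1)
B >> 1 = 0110101101101101
1101011011011011 XOR 0110101101101101:
  1 XOR 0 = 1
  1 XOR 1 = 0
  0 XOR 1 = 1
  1 XOR 0 = 1
  0 XOR 1 = 1
  1 XOR 0 = 1
  1 XOR 1 = 0
  0 XOR 1 = 1
  1 XOR 0 = 1
  1 XOR 1 = 0
  0 XOR 1 = 1
  1 XOR 0 = 1
  1 XOR 1 = 0
  0 XOR 1 = 1
  1 XOR 0 = 1
  1 XOR 1 = 0
= 1011110110110110


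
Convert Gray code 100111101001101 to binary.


Gray code: 100111101001101
MSB stays the same: 1
Each subsequent bit = prev_binary XOR current_gray:
  B[1] = 1 XOR 0 = 1
  B[2] = 1 XOR 0 = 1
  B[3] = 1 XOR 1 = 0
  B[4] = 0 XOR 1 = 1
  B[5] = 1 XOR 1 = 0
  B[6] = 0 XOR 1 = 1
  B[7] = 1 XOR 0 = 1
  B[8] = 1 XOR 1 = 0
  B[9] = 0 XOR 0 = 0
  B[10] = 0 XOR 0 = 0
  B[11] = 0 XOR 1 = 1
  B[12] = 1 XOR 1 = 0
  B[13] = 0 XOR 0 = 0
  B[14] = 0 XOR 1 = 1
= 111010110001001 (30089 decimal)


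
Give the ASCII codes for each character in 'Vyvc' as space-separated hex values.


String: 'Vyvc'  (4 characters)
Per-character ASCII lookup:
  'V': uppercase starts at 65: 'V' = 65 + 21 = 86 → 0x56
  'y': lowercase starts at 97: 'y' = 97 + 24 = 121 → 0x79
  'v': lowercase starts at 97: 'v' = 97 + 21 = 118 → 0x76
  'c': lowercase starts at 97: 'c' = 97 + 2 = 99 → 0x63
= 0x56 0x79 0x76 0x63


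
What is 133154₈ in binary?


Each octal digit → 3 binary bits:
  1 = 001
  3 = 011
  3 = 011
  1 = 001
  5 = 101
  4 = 100
Concatenate: 001 011 011 001 101 100
= 001011011001101100


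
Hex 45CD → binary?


Each hex digit → 4 binary bits:
  4 = 0100
  5 = 0101
  C = 1100
  D = 1101
Concatenate: 0100 0101 1100 1101
= 0100010111001101


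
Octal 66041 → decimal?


Positional values:
Position 0: 1 × 8^0 = 1
Position 1: 4 × 8^1 = 32
Position 2: 0 × 8^2 = 0
Position 3: 6 × 8^3 = 3072
Position 4: 6 × 8^4 = 24576
Sum = 1 + 32 + 0 + 3072 + 24576
= 27681


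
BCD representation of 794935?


Each digit → 4-bit binary:
  7 → 0111
  9 → 1001
  4 → 0100
  9 → 1001
  3 → 0011
  5 → 0101
= 0111 1001 0100 1001 0011 0101


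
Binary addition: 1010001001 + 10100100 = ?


Align and add column by column (LSB to MSB, carry propagating):
  01010001001
+ 00010100100
  -----------
  col 0: 1 + 0 + 0 (carry in) = 1 → bit 1, carry out 0
  col 1: 0 + 0 + 0 (carry in) = 0 → bit 0, carry out 0
  col 2: 0 + 1 + 0 (carry in) = 1 → bit 1, carry out 0
  col 3: 1 + 0 + 0 (carry in) = 1 → bit 1, carry out 0
  col 4: 0 + 0 + 0 (carry in) = 0 → bit 0, carry out 0
  col 5: 0 + 1 + 0 (carry in) = 1 → bit 1, carry out 0
  col 6: 0 + 0 + 0 (carry in) = 0 → bit 0, carry out 0
  col 7: 1 + 1 + 0 (carry in) = 2 → bit 0, carry out 1
  col 8: 0 + 0 + 1 (carry in) = 1 → bit 1, carry out 0
  col 9: 1 + 0 + 0 (carry in) = 1 → bit 1, carry out 0
  col 10: 0 + 0 + 0 (carry in) = 0 → bit 0, carry out 0
Reading bits MSB→LSB: 01100101101
Strip leading zeros: 1100101101
= 1100101101


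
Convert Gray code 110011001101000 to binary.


Gray code: 110011001101000
MSB stays the same: 1
Each subsequent bit = prev_binary XOR current_gray:
  B[1] = 1 XOR 1 = 0
  B[2] = 0 XOR 0 = 0
  B[3] = 0 XOR 0 = 0
  B[4] = 0 XOR 1 = 1
  B[5] = 1 XOR 1 = 0
  B[6] = 0 XOR 0 = 0
  B[7] = 0 XOR 0 = 0
  B[8] = 0 XOR 1 = 1
  B[9] = 1 XOR 1 = 0
  B[10] = 0 XOR 0 = 0
  B[11] = 0 XOR 1 = 1
  B[12] = 1 XOR 0 = 1
  B[13] = 1 XOR 0 = 1
  B[14] = 1 XOR 0 = 1
= 100010001001111 (17487 decimal)


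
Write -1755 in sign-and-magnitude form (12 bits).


Sign bit: 1 (negative)
Magnitude: 1755 = 11011011011
= 111011011011


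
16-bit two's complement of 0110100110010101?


Original: 0110100110010101
Step 1 - Invert all bits: 1001011001101010
Step 2 - Add 1: 1001011001101010 + 1
= 1001011001101011 (represents -27029)


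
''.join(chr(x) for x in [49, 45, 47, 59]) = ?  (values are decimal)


Codes (decimal): 49 45 47 59
Per-code ASCII lookup:
  49  (range 48-57: digits, 49 - 48 = 1) → '1'
  45  (special character) → '-'
  47  (special character) → '/'
  59  (special character) → ';'
= '1-/;'


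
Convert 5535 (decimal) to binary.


Divide by 2 repeatedly:
5535 ÷ 2 = 2767 remainder 1
2767 ÷ 2 = 1383 remainder 1
1383 ÷ 2 = 691 remainder 1
691 ÷ 2 = 345 remainder 1
345 ÷ 2 = 172 remainder 1
172 ÷ 2 = 86 remainder 0
86 ÷ 2 = 43 remainder 0
43 ÷ 2 = 21 remainder 1
21 ÷ 2 = 10 remainder 1
10 ÷ 2 = 5 remainder 0
5 ÷ 2 = 2 remainder 1
2 ÷ 2 = 1 remainder 0
1 ÷ 2 = 0 remainder 1
Reading remainders bottom-up:
= 1010110011111


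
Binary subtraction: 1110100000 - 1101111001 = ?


Align and subtract column by column (LSB to MSB, borrowing when needed):
  1110100000
- 1101111001
  ----------
  col 0: (0 - 0 borrow-in) - 1 → borrow from next column: (0+2) - 1 = 1, borrow out 1
  col 1: (0 - 1 borrow-in) - 0 → borrow from next column: (-1+2) - 0 = 1, borrow out 1
  col 2: (0 - 1 borrow-in) - 0 → borrow from next column: (-1+2) - 0 = 1, borrow out 1
  col 3: (0 - 1 borrow-in) - 1 → borrow from next column: (-1+2) - 1 = 0, borrow out 1
  col 4: (0 - 1 borrow-in) - 1 → borrow from next column: (-1+2) - 1 = 0, borrow out 1
  col 5: (1 - 1 borrow-in) - 1 → borrow from next column: (0+2) - 1 = 1, borrow out 1
  col 6: (0 - 1 borrow-in) - 1 → borrow from next column: (-1+2) - 1 = 0, borrow out 1
  col 7: (1 - 1 borrow-in) - 0 → 0 - 0 = 0, borrow out 0
  col 8: (1 - 0 borrow-in) - 1 → 1 - 1 = 0, borrow out 0
  col 9: (1 - 0 borrow-in) - 1 → 1 - 1 = 0, borrow out 0
Reading bits MSB→LSB: 0000100111
Strip leading zeros: 100111
= 100111


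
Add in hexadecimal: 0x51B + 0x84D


Align and add column by column (LSB to MSB, each column mod 16 with carry):
  051B
+ 084D
  ----
  col 0: B(11) + D(13) + 0 (carry in) = 24 → 8(8), carry out 1
  col 1: 1(1) + 4(4) + 1 (carry in) = 6 → 6(6), carry out 0
  col 2: 5(5) + 8(8) + 0 (carry in) = 13 → D(13), carry out 0
  col 3: 0(0) + 0(0) + 0 (carry in) = 0 → 0(0), carry out 0
Reading digits MSB→LSB: 0D68
Strip leading zeros: D68
= 0xD68


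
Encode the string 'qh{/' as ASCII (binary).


String: 'qh{/'  (4 characters)
Per-character ASCII lookup:
  'q': lowercase starts at 97: 'q' = 97 + 16 = 113 → 1110001
  'h': lowercase starts at 97: 'h' = 97 + 7 = 104 → 1101000
  '{': special character: '{' = 123 → 1111011
  '/': special character: '/' = 47 → 101111
= 1110001 1101000 1111011 101111


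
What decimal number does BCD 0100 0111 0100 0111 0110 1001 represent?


Each 4-bit group → digit:
  0100 → 4
  0111 → 7
  0100 → 4
  0111 → 7
  0110 → 6
  1001 → 9
= 474769


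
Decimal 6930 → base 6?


Divide by 6 repeatedly:
6930 ÷ 6 = 1155 remainder 0
1155 ÷ 6 = 192 remainder 3
192 ÷ 6 = 32 remainder 0
32 ÷ 6 = 5 remainder 2
5 ÷ 6 = 0 remainder 5
Reading remainders bottom-up:
= 52030


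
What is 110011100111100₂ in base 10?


Positional values:
Bit 2: 1 × 2^2 = 4
Bit 3: 1 × 2^3 = 8
Bit 4: 1 × 2^4 = 16
Bit 5: 1 × 2^5 = 32
Bit 8: 1 × 2^8 = 256
Bit 9: 1 × 2^9 = 512
Bit 10: 1 × 2^10 = 1024
Bit 13: 1 × 2^13 = 8192
Bit 14: 1 × 2^14 = 16384
Sum = 4 + 8 + 16 + 32 + 256 + 512 + 1024 + 8192 + 16384
= 26428


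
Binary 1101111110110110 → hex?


Group into 4-bit nibbles: 1101111110110110
  1101 = D
  1111 = F
  1011 = B
  0110 = 6
= 0xDFB6


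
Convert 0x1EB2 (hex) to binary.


Each hex digit → 4 binary bits:
  1 = 0001
  E = 1110
  B = 1011
  2 = 0010
Concatenate: 0001 1110 1011 0010
= 0001111010110010


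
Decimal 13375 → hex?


Divide by 16 repeatedly:
13375 ÷ 16 = 835 remainder 15 (F)
835 ÷ 16 = 52 remainder 3 (3)
52 ÷ 16 = 3 remainder 4 (4)
3 ÷ 16 = 0 remainder 3 (3)
Reading remainders bottom-up:
= 0x343F


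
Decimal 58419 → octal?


Divide by 8 repeatedly:
58419 ÷ 8 = 7302 remainder 3
7302 ÷ 8 = 912 remainder 6
912 ÷ 8 = 114 remainder 0
114 ÷ 8 = 14 remainder 2
14 ÷ 8 = 1 remainder 6
1 ÷ 8 = 0 remainder 1
Reading remainders bottom-up:
= 0o162063


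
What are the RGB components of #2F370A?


Hex: #2F370A
R = 2F₁₆ = 47
G = 37₁₆ = 55
B = 0A₁₆ = 10
= RGB(47, 55, 10)


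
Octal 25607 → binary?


Each octal digit → 3 binary bits:
  2 = 010
  5 = 101
  6 = 110
  0 = 000
  7 = 111
Concatenate: 010 101 110 000 111
= 010101110000111


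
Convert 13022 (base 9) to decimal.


Positional values (base 9):
  2 × 9^0 = 2 × 1 = 2
  2 × 9^1 = 2 × 9 = 18
  0 × 9^2 = 0 × 81 = 0
  3 × 9^3 = 3 × 729 = 2187
  1 × 9^4 = 1 × 6561 = 6561
Sum = 2 + 18 + 0 + 2187 + 6561
= 8768


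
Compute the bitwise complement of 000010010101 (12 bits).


Original: 000010010101
Invert all bits:
  bit 0: 0 → 1
  bit 1: 0 → 1
  bit 2: 0 → 1
  bit 3: 0 → 1
  bit 4: 1 → 0
  bit 5: 0 → 1
  bit 6: 0 → 1
  bit 7: 1 → 0
  bit 8: 0 → 1
  bit 9: 1 → 0
  bit 10: 0 → 1
  bit 11: 1 → 0
= 111101101010


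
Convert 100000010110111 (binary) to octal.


Group into 3-bit groups: 100000010110111
  100 = 4
  000 = 0
  010 = 2
  110 = 6
  111 = 7
= 0o40267


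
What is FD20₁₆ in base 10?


Positional values:
Position 0: 0 × 16^0 = 0 × 1 = 0
Position 1: 2 × 16^1 = 2 × 16 = 32
Position 2: D × 16^2 = 13 × 256 = 3328
Position 3: F × 16^3 = 15 × 4096 = 61440
Sum = 0 + 32 + 3328 + 61440
= 64800


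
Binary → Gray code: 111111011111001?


Binary: 111111011111001
Gray code: G = B XOR (B >> 1)
B >> 1 = 011111101111100
111111011111001 XOR 011111101111100:
  1 XOR 0 = 1
  1 XOR 1 = 0
  1 XOR 1 = 0
  1 XOR 1 = 0
  1 XOR 1 = 0
  1 XOR 1 = 0
  0 XOR 1 = 1
  1 XOR 0 = 1
  1 XOR 1 = 0
  1 XOR 1 = 0
  1 XOR 1 = 0
  1 XOR 1 = 0
  0 XOR 1 = 1
  0 XOR 0 = 0
  1 XOR 0 = 1
= 100000110000101


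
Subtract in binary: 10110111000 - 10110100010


Align and subtract column by column (LSB to MSB, borrowing when needed):
  10110111000
- 10110100010
  -----------
  col 0: (0 - 0 borrow-in) - 0 → 0 - 0 = 0, borrow out 0
  col 1: (0 - 0 borrow-in) - 1 → borrow from next column: (0+2) - 1 = 1, borrow out 1
  col 2: (0 - 1 borrow-in) - 0 → borrow from next column: (-1+2) - 0 = 1, borrow out 1
  col 3: (1 - 1 borrow-in) - 0 → 0 - 0 = 0, borrow out 0
  col 4: (1 - 0 borrow-in) - 0 → 1 - 0 = 1, borrow out 0
  col 5: (1 - 0 borrow-in) - 1 → 1 - 1 = 0, borrow out 0
  col 6: (0 - 0 borrow-in) - 0 → 0 - 0 = 0, borrow out 0
  col 7: (1 - 0 borrow-in) - 1 → 1 - 1 = 0, borrow out 0
  col 8: (1 - 0 borrow-in) - 1 → 1 - 1 = 0, borrow out 0
  col 9: (0 - 0 borrow-in) - 0 → 0 - 0 = 0, borrow out 0
  col 10: (1 - 0 borrow-in) - 1 → 1 - 1 = 0, borrow out 0
Reading bits MSB→LSB: 00000010110
Strip leading zeros: 10110
= 10110


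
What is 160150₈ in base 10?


Positional values:
Position 0: 0 × 8^0 = 0
Position 1: 5 × 8^1 = 40
Position 2: 1 × 8^2 = 64
Position 3: 0 × 8^3 = 0
Position 4: 6 × 8^4 = 24576
Position 5: 1 × 8^5 = 32768
Sum = 0 + 40 + 64 + 0 + 24576 + 32768
= 57448


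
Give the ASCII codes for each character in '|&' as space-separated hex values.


String: '|&'  (2 characters)
Per-character ASCII lookup:
  '|': special character: '|' = 124 → 0x7C
  '&': special character: '&' = 38 → 0x26
= 0x7C 0x26
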